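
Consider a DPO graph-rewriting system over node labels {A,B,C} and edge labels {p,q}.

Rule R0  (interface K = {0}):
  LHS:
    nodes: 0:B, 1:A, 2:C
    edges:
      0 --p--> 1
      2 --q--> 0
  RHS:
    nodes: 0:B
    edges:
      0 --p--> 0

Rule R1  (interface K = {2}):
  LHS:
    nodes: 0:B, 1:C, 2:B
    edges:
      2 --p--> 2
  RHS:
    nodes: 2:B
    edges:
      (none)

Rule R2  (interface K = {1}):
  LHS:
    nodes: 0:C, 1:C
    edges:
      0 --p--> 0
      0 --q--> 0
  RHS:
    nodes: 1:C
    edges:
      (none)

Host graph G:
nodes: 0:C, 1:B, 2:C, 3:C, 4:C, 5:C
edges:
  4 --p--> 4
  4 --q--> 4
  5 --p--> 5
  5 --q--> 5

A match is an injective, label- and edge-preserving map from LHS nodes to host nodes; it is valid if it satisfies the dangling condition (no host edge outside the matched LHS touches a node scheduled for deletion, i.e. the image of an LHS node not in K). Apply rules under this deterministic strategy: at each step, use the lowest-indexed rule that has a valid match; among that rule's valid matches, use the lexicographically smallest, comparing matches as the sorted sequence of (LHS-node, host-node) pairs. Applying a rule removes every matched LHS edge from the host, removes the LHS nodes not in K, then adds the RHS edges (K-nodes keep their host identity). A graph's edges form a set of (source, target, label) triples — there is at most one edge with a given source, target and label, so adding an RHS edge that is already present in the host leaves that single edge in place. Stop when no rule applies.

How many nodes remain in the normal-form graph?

[0] host  ⇒  6 nodes, 4 edges  {4-p->4 4-q->4 5-p->5 5-q->5}
[1] R2 @ {0↦4, 1↦0}  ⇒  5 nodes, 2 edges  {5-p->5 5-q->5}
[2] R2 @ {0↦5, 1↦0}  ⇒  4 nodes, 0 edges  {∅}
normal form: no rule applies after step 2
NF nodes: {0:C, 1:B, 2:C, 3:C}

Answer: 4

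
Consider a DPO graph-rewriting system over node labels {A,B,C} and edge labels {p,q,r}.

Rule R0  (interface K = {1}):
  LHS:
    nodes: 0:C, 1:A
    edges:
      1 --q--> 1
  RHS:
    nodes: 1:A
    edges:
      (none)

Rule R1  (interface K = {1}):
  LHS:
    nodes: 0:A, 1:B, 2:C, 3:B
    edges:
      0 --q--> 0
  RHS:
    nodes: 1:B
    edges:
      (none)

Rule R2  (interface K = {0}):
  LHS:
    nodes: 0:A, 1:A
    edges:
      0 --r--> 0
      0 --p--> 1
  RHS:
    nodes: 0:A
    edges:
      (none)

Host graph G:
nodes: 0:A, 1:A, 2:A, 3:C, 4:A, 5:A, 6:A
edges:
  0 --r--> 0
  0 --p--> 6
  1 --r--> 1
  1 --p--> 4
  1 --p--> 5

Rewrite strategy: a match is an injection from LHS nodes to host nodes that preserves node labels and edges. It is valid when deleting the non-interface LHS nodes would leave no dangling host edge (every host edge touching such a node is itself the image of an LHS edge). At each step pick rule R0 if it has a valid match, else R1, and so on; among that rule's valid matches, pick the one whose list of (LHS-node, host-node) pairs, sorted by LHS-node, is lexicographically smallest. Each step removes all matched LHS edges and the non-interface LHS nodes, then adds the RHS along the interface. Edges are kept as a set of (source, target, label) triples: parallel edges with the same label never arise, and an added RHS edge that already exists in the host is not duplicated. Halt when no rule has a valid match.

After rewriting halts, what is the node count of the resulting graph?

start.  V:7 E:5  edges: 0-r->0 0-p->6 1-r->1 1-p->4 1-p->5
1. fire R2 via {0↦0, 1↦6}  →  V:6 E:3  edges: 1-r->1 1-p->4 1-p->5
2. fire R2 via {0↦1, 1↦4}  →  V:5 E:1  edges: 1-p->5
final graph: no rule applies after step 2
NF nodes: {0:A, 1:A, 2:A, 3:C, 5:A}

Answer: 5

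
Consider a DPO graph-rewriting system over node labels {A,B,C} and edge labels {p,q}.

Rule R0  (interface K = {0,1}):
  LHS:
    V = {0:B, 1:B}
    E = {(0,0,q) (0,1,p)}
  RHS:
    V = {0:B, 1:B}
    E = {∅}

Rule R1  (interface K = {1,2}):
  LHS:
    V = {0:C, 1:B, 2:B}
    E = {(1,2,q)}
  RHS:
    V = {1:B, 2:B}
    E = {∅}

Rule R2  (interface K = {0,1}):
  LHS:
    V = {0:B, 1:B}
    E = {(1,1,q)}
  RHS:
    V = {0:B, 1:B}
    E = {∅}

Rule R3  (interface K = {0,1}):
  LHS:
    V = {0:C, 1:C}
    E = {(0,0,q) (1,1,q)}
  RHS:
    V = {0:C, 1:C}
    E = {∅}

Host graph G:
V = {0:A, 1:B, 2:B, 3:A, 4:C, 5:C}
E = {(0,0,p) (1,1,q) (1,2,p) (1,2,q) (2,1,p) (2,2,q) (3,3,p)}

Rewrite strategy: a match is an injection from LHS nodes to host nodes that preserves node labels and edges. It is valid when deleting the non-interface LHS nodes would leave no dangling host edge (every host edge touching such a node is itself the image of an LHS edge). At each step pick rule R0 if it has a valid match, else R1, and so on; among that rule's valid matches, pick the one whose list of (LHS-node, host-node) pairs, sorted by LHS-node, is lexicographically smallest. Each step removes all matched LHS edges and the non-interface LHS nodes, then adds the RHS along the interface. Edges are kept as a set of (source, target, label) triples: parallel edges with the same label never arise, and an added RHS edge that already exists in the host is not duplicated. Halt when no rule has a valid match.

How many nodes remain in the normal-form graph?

start.  V:6 E:7  edges: 0-p->0 1-q->1 1-p->2 1-q->2 2-p->1 2-q->2 3-p->3
1. fire R0 via {0↦1, 1↦2}  →  V:6 E:5  edges: 0-p->0 1-q->2 2-p->1 2-q->2 3-p->3
2. fire R0 via {0↦2, 1↦1}  →  V:6 E:3  edges: 0-p->0 1-q->2 3-p->3
3. fire R1 via {0↦4, 1↦1, 2↦2}  →  V:5 E:2  edges: 0-p->0 3-p->3
normal form: no rule applies after step 3
NF nodes: {0:A, 1:B, 2:B, 3:A, 5:C}

Answer: 5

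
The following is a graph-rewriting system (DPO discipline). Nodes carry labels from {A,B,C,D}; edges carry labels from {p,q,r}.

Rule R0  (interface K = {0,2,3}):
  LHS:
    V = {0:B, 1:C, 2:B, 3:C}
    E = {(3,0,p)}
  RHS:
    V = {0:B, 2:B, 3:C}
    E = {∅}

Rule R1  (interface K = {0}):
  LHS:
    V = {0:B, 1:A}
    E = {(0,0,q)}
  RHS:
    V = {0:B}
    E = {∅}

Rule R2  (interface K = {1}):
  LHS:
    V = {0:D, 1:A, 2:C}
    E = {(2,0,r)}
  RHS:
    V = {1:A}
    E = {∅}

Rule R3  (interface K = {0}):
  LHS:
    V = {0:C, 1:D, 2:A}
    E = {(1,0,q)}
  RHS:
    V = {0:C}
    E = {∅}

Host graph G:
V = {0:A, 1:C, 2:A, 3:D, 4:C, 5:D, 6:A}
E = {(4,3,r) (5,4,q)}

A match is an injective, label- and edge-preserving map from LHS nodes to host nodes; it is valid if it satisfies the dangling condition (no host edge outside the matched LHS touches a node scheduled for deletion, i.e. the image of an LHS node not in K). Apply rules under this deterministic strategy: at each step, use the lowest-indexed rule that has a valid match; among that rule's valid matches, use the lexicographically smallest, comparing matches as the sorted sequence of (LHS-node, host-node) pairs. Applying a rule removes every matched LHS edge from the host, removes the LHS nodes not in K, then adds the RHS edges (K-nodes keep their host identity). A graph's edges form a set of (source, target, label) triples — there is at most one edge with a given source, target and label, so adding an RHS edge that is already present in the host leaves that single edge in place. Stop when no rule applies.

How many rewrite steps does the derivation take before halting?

Answer: 2

Derivation:
[0] host  ⇒  7 nodes, 2 edges  {4-r->3 5-q->4}
[1] R3 @ {0↦4, 1↦5, 2↦0}  ⇒  5 nodes, 1 edges  {4-r->3}
[2] R2 @ {0↦3, 1↦2, 2↦4}  ⇒  3 nodes, 0 edges  {∅}
final graph: no rule applies after step 2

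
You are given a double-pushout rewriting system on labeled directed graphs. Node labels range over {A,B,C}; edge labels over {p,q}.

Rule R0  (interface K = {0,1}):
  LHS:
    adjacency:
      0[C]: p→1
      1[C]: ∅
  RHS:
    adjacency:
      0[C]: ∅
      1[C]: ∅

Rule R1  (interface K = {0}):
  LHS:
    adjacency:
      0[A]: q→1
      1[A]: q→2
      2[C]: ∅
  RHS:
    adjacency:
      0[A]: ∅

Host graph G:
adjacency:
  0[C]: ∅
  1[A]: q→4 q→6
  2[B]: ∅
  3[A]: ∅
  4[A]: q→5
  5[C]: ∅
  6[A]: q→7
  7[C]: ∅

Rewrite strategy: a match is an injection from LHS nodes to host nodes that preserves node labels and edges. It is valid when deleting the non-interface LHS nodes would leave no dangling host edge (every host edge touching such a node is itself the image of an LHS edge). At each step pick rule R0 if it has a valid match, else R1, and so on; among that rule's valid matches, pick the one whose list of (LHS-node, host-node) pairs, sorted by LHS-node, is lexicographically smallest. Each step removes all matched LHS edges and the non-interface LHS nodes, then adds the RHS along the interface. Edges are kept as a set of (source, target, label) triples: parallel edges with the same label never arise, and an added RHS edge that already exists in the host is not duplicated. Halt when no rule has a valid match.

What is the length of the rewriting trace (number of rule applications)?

start.  V:8 E:4  edges: 1-q->4 1-q->6 4-q->5 6-q->7
1. fire R1 via {0↦1, 1↦4, 2↦5}  →  V:6 E:2  edges: 1-q->6 6-q->7
2. fire R1 via {0↦1, 1↦6, 2↦7}  →  V:4 E:0  edges: ∅
halt: no rule applies after step 2

Answer: 2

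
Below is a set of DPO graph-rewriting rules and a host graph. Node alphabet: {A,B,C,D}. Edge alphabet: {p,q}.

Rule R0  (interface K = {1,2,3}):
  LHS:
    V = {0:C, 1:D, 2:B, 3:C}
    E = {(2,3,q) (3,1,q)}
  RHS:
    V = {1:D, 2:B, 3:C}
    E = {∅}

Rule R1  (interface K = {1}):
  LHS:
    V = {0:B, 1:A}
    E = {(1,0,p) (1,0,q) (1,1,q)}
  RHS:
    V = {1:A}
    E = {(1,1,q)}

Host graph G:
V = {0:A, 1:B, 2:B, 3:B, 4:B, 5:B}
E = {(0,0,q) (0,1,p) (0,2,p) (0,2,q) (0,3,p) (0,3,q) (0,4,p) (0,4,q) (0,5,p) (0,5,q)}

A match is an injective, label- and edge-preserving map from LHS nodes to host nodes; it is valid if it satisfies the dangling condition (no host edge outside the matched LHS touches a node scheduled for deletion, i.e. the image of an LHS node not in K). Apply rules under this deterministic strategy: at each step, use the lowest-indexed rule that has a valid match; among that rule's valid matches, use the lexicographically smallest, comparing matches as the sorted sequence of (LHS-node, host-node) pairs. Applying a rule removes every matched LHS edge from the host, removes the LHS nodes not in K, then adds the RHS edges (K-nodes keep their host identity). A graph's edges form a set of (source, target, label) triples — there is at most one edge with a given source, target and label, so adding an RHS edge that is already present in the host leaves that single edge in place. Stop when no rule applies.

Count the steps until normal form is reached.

Answer: 4

Rewrite trace:
start.  V:6 E:10  edges: 0-q->0 0-p->1 0-p->2 0-q->2 0-p->3 0-q->3 0-p->4 0-q->4 0-p->5 0-q->5
1. fire R1 via {0↦2, 1↦0}  →  V:5 E:8  edges: 0-q->0 0-p->1 0-p->3 0-q->3 0-p->4 0-q->4 0-p->5 0-q->5
2. fire R1 via {0↦3, 1↦0}  →  V:4 E:6  edges: 0-q->0 0-p->1 0-p->4 0-q->4 0-p->5 0-q->5
3. fire R1 via {0↦4, 1↦0}  →  V:3 E:4  edges: 0-q->0 0-p->1 0-p->5 0-q->5
4. fire R1 via {0↦5, 1↦0}  →  V:2 E:2  edges: 0-q->0 0-p->1
normal form: no rule applies after step 4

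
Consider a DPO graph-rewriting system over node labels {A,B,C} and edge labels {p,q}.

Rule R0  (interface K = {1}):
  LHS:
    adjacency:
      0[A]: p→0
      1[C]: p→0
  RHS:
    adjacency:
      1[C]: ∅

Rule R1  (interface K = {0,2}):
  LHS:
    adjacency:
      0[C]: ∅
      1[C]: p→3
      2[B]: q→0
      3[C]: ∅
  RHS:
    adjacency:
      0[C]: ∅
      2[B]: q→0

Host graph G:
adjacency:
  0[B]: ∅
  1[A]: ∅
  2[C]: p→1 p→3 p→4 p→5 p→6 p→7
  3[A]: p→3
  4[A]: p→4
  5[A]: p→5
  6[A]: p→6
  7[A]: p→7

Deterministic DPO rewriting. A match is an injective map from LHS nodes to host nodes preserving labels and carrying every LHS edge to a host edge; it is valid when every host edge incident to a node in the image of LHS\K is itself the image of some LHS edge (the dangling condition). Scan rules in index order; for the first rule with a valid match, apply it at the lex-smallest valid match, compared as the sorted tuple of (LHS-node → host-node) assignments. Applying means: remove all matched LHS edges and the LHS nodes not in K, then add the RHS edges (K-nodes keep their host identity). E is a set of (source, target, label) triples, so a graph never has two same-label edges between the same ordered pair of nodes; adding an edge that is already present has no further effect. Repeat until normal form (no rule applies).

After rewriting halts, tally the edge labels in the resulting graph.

start.  V:8 E:11  edges: 2-p->1 2-p->3 2-p->4 2-p->5 2-p->6 2-p->7 3-p->3 4-p->4 5-p->5 6-p->6 7-p->7
1. fire R0 via {0↦3, 1↦2}  →  V:7 E:9  edges: 2-p->1 2-p->4 2-p->5 2-p->6 2-p->7 4-p->4 5-p->5 6-p->6 7-p->7
2. fire R0 via {0↦4, 1↦2}  →  V:6 E:7  edges: 2-p->1 2-p->5 2-p->6 2-p->7 5-p->5 6-p->6 7-p->7
3. fire R0 via {0↦5, 1↦2}  →  V:5 E:5  edges: 2-p->1 2-p->6 2-p->7 6-p->6 7-p->7
4. fire R0 via {0↦6, 1↦2}  →  V:4 E:3  edges: 2-p->1 2-p->7 7-p->7
5. fire R0 via {0↦7, 1↦2}  →  V:3 E:1  edges: 2-p->1
normal form: no rule applies after step 5
NF edges: [(2, 1, 'p')]

Answer: p:1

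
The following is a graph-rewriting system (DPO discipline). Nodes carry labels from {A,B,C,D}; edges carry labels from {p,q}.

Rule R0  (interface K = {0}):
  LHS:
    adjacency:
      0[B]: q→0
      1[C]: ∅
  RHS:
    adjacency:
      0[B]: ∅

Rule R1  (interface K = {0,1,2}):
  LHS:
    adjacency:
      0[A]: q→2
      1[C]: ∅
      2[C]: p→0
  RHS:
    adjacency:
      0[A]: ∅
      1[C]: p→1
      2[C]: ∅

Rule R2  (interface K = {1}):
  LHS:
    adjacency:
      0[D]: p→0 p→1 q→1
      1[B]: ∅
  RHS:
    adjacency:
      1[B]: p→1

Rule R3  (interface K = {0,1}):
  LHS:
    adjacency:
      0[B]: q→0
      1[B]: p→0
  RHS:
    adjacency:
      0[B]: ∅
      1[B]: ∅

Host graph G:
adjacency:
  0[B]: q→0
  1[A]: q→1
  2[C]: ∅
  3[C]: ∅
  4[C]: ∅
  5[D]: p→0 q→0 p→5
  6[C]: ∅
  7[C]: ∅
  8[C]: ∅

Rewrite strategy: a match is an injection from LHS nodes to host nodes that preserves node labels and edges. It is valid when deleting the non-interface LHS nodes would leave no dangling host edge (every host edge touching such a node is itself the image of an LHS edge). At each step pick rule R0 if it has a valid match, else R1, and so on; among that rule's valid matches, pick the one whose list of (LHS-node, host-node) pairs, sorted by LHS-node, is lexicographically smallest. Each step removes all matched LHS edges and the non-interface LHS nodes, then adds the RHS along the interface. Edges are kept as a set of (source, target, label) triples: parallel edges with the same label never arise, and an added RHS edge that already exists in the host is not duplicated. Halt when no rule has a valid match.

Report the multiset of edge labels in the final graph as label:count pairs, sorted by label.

start.  V:9 E:5  edges: 0-q->0 1-q->1 5-p->0 5-q->0 5-p->5
1. fire R0 via {0↦0, 1↦2}  →  V:8 E:4  edges: 1-q->1 5-p->0 5-q->0 5-p->5
2. fire R2 via {0↦5, 1↦0}  →  V:7 E:2  edges: 0-p->0 1-q->1
final graph: no rule applies after step 2
NF edges: [(0, 0, 'p'), (1, 1, 'q')]

Answer: p:1 q:1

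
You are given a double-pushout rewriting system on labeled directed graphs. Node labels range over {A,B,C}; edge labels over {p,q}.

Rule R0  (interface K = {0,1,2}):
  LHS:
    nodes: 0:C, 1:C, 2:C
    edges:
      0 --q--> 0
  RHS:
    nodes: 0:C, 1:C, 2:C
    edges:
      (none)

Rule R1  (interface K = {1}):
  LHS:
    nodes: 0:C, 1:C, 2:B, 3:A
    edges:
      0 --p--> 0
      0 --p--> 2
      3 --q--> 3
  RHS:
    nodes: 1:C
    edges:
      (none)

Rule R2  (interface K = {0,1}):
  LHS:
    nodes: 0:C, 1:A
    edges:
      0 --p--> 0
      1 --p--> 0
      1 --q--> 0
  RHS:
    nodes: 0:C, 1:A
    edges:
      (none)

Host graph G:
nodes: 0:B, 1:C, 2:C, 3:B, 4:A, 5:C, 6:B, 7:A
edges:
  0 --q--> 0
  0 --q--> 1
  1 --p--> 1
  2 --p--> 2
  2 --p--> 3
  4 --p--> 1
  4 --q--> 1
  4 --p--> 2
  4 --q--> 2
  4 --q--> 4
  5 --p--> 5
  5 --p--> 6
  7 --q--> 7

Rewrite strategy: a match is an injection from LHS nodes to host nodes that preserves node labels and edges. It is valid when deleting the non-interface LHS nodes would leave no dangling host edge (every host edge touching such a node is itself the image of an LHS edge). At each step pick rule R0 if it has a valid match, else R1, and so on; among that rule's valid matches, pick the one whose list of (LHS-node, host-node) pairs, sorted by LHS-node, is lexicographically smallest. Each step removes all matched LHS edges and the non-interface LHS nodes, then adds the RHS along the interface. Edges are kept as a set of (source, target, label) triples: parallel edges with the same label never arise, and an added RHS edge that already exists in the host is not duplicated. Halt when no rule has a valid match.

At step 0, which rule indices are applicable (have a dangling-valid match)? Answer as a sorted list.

Answer: [R1,R2]

Steps:
R0: no valid match — LHS pattern not found
R1: 2 valid matches — {0↦5, 1↦1, 2↦6, 3↦7}, {0↦5, 1↦2, 2↦6, 3↦7}
R2: 2 valid matches — {0↦1, 1↦4}, {0↦2, 1↦4}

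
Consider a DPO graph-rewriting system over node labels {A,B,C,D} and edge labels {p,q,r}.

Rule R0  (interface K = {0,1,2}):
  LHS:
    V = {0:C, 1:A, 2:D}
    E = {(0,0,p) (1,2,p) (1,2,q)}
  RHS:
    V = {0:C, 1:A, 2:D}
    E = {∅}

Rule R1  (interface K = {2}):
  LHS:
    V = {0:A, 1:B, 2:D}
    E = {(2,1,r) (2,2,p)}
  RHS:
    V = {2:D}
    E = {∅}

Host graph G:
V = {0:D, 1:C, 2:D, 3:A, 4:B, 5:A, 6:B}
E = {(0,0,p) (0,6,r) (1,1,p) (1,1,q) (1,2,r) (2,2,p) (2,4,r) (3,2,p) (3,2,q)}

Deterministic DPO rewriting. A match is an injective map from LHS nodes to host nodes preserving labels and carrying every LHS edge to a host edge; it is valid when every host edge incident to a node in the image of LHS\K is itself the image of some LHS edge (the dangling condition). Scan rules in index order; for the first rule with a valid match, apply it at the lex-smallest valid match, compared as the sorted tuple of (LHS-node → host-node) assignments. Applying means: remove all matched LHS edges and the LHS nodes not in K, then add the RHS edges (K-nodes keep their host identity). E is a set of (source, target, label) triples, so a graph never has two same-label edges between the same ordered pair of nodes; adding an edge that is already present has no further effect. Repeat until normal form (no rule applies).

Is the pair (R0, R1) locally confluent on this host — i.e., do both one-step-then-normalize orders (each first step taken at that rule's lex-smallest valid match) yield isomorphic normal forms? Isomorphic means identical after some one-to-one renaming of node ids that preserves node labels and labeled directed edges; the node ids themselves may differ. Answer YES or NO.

Answer: YES

Derivation:
branch R0-first: apply at {0↦1, 1↦3, 2↦2} → |E|=6, then 2 more step(s) → NF |V|=3 |E|=2 V={0:D, 1:C, 2:D} E=1-q->1 1-r->2
branch R1-first: apply at {0↦5, 1↦4, 2↦2} → |E|=7, then 2 more step(s) → NF |V|=3 |E|=2 V={0:D, 1:C, 2:D} E=1-q->1 1-r->2
graphs isomorphic (equal up to label-preserving node renaming)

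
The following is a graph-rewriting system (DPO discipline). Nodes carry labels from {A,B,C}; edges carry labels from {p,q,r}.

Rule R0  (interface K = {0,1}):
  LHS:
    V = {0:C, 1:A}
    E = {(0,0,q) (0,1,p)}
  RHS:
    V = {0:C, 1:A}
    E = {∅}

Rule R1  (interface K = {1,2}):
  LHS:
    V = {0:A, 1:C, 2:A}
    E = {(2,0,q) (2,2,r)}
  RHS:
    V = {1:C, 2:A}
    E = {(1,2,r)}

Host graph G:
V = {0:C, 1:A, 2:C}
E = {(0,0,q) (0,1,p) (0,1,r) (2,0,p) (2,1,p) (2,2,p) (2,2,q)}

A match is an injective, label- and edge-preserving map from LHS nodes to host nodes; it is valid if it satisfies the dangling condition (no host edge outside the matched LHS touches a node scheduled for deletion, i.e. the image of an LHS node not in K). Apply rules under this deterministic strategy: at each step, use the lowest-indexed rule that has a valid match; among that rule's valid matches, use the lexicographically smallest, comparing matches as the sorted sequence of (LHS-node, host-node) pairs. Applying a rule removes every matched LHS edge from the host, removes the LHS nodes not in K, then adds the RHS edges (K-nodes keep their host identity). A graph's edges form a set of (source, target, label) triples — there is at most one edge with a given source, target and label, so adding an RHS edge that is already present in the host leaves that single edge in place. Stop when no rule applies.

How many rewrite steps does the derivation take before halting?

Answer: 2

Rewrite trace:
start.  V:3 E:7  edges: 0-q->0 0-p->1 0-r->1 2-p->0 2-p->1 2-p->2 2-q->2
1. fire R0 via {0↦0, 1↦1}  →  V:3 E:5  edges: 0-r->1 2-p->0 2-p->1 2-p->2 2-q->2
2. fire R0 via {0↦2, 1↦1}  →  V:3 E:3  edges: 0-r->1 2-p->0 2-p->2
halt: no rule applies after step 2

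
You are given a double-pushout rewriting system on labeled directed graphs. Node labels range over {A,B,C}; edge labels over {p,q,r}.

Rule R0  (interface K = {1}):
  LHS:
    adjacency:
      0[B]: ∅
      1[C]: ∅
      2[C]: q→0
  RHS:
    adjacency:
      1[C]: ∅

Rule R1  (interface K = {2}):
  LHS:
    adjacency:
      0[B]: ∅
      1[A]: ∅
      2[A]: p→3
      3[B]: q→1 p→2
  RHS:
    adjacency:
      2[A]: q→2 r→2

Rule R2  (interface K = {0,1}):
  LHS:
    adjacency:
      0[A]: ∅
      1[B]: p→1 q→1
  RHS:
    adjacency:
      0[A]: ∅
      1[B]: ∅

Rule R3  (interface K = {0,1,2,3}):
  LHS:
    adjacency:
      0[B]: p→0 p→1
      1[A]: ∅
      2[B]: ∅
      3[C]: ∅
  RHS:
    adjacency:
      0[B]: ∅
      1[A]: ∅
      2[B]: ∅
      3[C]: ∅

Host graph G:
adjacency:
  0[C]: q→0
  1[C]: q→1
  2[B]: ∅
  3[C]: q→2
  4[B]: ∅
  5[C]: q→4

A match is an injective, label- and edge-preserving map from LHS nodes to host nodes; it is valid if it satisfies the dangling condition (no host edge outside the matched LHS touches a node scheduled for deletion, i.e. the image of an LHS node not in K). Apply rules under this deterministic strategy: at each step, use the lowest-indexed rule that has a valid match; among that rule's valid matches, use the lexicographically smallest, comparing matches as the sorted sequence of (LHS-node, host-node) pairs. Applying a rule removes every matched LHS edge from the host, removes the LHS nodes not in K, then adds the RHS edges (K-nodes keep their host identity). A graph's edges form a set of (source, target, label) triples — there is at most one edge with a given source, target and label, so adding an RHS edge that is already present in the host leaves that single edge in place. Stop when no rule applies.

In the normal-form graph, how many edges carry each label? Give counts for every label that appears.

Answer: q:2

Derivation:
[0] host  ⇒  6 nodes, 4 edges  {0-q->0 1-q->1 3-q->2 5-q->4}
[1] R0 @ {0↦2, 1↦0, 2↦3}  ⇒  4 nodes, 3 edges  {0-q->0 1-q->1 5-q->4}
[2] R0 @ {0↦4, 1↦0, 2↦5}  ⇒  2 nodes, 2 edges  {0-q->0 1-q->1}
final graph: no rule applies after step 2
NF edges: [(0, 0, 'q'), (1, 1, 'q')]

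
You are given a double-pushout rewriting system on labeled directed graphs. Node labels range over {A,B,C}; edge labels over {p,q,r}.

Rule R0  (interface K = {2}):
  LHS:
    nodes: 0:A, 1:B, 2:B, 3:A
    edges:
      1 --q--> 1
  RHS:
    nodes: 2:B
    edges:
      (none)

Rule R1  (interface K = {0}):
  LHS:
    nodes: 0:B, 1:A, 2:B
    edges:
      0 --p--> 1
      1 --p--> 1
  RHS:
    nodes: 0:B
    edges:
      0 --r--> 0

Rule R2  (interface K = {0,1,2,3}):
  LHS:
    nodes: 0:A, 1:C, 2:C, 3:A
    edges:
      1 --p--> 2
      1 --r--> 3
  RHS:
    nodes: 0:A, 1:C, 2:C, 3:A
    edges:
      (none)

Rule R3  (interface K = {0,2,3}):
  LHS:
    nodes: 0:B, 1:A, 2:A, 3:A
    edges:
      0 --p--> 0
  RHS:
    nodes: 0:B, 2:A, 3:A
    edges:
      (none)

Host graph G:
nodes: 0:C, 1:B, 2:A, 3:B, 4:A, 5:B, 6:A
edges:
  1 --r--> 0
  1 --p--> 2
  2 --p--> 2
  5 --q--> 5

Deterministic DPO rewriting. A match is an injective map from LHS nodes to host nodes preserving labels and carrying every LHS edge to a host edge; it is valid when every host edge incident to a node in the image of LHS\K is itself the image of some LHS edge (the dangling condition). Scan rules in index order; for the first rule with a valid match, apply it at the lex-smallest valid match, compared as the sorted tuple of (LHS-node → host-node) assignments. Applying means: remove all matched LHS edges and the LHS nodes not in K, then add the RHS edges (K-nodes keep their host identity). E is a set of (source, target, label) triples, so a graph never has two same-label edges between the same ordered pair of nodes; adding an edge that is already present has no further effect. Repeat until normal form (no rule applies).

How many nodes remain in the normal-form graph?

initial: |V|=7 |E|=4  E = 1-r->0 1-p->2 2-p->2 5-q->5
step 1: apply R0 at {0↦4, 1↦5, 2↦1, 3↦6}  → |V|=4 |E|=3  E = 1-r->0 1-p->2 2-p->2
step 2: apply R1 at {0↦1, 1↦2, 2↦3}  → |V|=2 |E|=2  E = 1-r->0 1-r->1
normal form: no rule applies after step 2
NF nodes: {0:C, 1:B}

Answer: 2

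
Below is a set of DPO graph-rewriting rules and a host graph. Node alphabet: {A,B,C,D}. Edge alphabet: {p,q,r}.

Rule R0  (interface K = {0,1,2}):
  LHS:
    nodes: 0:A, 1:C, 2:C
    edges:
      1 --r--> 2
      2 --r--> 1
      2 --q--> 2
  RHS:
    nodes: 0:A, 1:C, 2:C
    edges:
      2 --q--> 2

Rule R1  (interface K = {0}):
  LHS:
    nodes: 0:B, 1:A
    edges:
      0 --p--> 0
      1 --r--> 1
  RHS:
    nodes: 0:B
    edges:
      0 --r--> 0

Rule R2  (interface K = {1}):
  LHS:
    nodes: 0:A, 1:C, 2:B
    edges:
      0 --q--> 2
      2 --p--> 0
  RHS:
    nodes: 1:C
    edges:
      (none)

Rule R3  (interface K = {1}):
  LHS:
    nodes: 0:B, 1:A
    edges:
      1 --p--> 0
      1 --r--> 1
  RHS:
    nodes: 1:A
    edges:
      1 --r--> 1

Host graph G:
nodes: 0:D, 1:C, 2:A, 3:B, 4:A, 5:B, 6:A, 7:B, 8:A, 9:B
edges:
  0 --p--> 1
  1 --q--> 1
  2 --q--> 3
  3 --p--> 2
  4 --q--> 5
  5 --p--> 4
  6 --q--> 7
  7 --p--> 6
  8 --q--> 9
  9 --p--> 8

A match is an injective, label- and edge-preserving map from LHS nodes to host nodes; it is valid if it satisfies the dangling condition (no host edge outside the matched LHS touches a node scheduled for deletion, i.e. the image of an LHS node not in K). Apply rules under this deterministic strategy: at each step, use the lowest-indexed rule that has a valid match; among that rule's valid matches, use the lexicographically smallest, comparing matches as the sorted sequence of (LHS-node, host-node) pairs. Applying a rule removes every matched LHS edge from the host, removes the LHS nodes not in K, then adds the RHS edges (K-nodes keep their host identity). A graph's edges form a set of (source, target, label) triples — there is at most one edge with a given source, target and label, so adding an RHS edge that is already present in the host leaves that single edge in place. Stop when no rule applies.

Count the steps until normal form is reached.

start.  V:10 E:10  edges: 0-p->1 1-q->1 2-q->3 3-p->2 4-q->5 5-p->4 6-q->7 7-p->6 8-q->9 9-p->8
1. fire R2 via {0↦2, 1↦1, 2↦3}  →  V:8 E:8  edges: 0-p->1 1-q->1 4-q->5 5-p->4 6-q->7 7-p->6 8-q->9 9-p->8
2. fire R2 via {0↦4, 1↦1, 2↦5}  →  V:6 E:6  edges: 0-p->1 1-q->1 6-q->7 7-p->6 8-q->9 9-p->8
3. fire R2 via {0↦6, 1↦1, 2↦7}  →  V:4 E:4  edges: 0-p->1 1-q->1 8-q->9 9-p->8
4. fire R2 via {0↦8, 1↦1, 2↦9}  →  V:2 E:2  edges: 0-p->1 1-q->1
normal form: no rule applies after step 4

Answer: 4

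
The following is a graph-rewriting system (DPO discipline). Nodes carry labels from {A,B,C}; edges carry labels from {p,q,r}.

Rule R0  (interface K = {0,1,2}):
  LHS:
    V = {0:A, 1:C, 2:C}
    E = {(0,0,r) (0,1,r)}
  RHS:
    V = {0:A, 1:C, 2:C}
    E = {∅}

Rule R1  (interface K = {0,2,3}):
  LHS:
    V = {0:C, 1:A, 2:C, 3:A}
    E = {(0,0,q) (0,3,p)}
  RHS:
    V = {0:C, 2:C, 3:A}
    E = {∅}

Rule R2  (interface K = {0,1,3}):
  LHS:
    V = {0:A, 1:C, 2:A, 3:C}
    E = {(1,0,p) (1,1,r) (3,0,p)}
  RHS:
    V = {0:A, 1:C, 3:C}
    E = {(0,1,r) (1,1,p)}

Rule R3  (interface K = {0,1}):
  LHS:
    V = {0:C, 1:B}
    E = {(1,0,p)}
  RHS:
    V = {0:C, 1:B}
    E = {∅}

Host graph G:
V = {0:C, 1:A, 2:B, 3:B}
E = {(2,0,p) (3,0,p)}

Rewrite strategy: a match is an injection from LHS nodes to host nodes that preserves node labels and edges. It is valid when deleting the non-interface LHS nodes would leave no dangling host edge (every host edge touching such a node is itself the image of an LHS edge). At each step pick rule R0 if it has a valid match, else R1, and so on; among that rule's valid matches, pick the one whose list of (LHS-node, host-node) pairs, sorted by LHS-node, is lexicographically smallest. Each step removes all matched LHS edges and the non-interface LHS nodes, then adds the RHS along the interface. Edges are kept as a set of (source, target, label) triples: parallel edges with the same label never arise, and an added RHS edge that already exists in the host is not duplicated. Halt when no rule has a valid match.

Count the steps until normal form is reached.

initial: |V|=4 |E|=2  E = 2-p->0 3-p->0
step 1: apply R3 at {0↦0, 1↦2}  → |V|=4 |E|=1  E = 3-p->0
step 2: apply R3 at {0↦0, 1↦3}  → |V|=4 |E|=0  E = ∅
final graph: no rule applies after step 2

Answer: 2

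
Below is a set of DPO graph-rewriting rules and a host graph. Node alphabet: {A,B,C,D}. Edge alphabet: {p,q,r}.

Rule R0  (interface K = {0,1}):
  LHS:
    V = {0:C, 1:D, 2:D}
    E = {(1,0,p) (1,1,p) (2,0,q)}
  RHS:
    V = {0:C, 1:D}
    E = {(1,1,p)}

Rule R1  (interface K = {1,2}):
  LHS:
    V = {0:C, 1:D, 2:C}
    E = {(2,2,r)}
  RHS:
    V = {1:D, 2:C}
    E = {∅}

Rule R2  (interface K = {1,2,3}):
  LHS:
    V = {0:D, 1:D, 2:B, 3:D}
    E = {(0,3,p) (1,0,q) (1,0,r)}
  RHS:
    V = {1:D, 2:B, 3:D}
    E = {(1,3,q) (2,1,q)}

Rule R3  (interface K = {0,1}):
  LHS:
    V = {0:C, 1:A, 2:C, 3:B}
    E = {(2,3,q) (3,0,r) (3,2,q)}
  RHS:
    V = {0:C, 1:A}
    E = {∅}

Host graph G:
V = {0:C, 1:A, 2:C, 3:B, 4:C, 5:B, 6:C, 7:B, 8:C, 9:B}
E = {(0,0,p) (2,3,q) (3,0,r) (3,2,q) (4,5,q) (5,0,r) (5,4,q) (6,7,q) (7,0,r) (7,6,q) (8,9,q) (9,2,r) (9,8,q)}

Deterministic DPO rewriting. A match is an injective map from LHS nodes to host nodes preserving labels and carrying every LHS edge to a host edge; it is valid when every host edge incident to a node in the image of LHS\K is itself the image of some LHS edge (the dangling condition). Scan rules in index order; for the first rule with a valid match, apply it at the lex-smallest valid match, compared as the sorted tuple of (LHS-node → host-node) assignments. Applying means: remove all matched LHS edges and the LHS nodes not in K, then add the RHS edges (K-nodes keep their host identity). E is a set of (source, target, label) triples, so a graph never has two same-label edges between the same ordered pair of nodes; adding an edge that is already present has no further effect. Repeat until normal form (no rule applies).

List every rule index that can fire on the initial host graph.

R0: no valid match — LHS pattern not found
R1: no valid match — LHS pattern not found
R2: no valid match — LHS pattern not found
R3: 3 valid matches — {0↦0, 1↦1, 2↦4, 3↦5}, {0↦0, 1↦1, 2↦6, 3↦7}, {0↦2, 1↦1, 2↦8, 3↦9}

Answer: [R3]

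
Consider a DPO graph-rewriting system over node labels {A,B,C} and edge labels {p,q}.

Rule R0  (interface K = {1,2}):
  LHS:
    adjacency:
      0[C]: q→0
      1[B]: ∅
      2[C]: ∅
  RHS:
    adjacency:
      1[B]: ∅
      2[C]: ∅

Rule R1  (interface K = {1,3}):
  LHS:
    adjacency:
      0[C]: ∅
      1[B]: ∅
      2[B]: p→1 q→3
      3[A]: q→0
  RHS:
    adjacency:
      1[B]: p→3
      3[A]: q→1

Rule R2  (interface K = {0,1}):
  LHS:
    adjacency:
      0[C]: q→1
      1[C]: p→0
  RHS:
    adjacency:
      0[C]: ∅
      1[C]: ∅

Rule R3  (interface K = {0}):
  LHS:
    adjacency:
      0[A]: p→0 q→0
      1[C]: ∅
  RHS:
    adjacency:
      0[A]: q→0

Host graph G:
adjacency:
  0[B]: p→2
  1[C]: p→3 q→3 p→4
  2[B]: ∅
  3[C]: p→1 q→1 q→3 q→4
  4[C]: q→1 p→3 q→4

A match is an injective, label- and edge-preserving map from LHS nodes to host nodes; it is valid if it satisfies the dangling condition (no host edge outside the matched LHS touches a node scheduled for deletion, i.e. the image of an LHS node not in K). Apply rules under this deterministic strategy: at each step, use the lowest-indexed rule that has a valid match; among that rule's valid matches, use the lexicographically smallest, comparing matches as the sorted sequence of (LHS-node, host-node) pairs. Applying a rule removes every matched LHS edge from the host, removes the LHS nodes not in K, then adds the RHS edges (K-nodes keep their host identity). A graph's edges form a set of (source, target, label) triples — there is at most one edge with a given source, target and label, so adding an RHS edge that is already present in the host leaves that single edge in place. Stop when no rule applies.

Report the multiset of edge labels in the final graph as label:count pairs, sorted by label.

start.  V:5 E:11  edges: 0-p->2 1-p->3 1-q->3 1-p->4 3-p->1 3-q->1 3-q->3 3-q->4 4-q->1 4-p->3 4-q->4
1. fire R2 via {0↦1, 1↦3}  →  V:5 E:9  edges: 0-p->2 1-p->3 1-p->4 3-q->1 3-q->3 3-q->4 4-q->1 4-p->3 4-q->4
2. fire R2 via {0↦3, 1↦1}  →  V:5 E:7  edges: 0-p->2 1-p->4 3-q->3 3-q->4 4-q->1 4-p->3 4-q->4
3. fire R2 via {0↦3, 1↦4}  →  V:5 E:5  edges: 0-p->2 1-p->4 3-q->3 4-q->1 4-q->4
4. fire R0 via {0↦3, 1↦0, 2↦1}  →  V:4 E:4  edges: 0-p->2 1-p->4 4-q->1 4-q->4
5. fire R2 via {0↦4, 1↦1}  →  V:4 E:2  edges: 0-p->2 4-q->4
6. fire R0 via {0↦4, 1↦0, 2↦1}  →  V:3 E:1  edges: 0-p->2
final graph: no rule applies after step 6
NF edges: [(0, 2, 'p')]

Answer: p:1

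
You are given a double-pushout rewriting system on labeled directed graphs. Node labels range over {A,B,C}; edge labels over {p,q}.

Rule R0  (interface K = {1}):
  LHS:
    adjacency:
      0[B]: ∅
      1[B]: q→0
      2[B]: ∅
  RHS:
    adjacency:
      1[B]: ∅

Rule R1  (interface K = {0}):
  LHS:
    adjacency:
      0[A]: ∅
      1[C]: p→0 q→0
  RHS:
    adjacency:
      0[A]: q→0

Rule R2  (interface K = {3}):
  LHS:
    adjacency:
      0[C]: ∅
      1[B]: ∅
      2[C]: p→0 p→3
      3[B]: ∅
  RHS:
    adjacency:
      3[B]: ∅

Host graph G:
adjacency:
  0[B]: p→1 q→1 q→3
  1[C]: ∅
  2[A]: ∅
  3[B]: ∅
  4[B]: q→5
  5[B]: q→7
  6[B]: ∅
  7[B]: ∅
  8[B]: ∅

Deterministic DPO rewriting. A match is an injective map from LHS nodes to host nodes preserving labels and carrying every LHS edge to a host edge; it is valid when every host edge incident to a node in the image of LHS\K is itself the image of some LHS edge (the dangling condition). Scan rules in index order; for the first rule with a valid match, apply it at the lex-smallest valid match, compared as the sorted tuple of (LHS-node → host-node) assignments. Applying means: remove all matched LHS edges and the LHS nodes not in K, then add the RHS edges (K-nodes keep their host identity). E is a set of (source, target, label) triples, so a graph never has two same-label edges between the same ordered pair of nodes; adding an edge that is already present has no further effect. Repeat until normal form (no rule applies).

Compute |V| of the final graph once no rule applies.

start.  V:9 E:5  edges: 0-p->1 0-q->1 0-q->3 4-q->5 5-q->7
1. fire R0 via {0↦3, 1↦0, 2↦6}  →  V:7 E:4  edges: 0-p->1 0-q->1 4-q->5 5-q->7
2. fire R0 via {0↦7, 1↦5, 2↦8}  →  V:5 E:3  edges: 0-p->1 0-q->1 4-q->5
normal form: no rule applies after step 2
NF nodes: {0:B, 1:C, 2:A, 4:B, 5:B}

Answer: 5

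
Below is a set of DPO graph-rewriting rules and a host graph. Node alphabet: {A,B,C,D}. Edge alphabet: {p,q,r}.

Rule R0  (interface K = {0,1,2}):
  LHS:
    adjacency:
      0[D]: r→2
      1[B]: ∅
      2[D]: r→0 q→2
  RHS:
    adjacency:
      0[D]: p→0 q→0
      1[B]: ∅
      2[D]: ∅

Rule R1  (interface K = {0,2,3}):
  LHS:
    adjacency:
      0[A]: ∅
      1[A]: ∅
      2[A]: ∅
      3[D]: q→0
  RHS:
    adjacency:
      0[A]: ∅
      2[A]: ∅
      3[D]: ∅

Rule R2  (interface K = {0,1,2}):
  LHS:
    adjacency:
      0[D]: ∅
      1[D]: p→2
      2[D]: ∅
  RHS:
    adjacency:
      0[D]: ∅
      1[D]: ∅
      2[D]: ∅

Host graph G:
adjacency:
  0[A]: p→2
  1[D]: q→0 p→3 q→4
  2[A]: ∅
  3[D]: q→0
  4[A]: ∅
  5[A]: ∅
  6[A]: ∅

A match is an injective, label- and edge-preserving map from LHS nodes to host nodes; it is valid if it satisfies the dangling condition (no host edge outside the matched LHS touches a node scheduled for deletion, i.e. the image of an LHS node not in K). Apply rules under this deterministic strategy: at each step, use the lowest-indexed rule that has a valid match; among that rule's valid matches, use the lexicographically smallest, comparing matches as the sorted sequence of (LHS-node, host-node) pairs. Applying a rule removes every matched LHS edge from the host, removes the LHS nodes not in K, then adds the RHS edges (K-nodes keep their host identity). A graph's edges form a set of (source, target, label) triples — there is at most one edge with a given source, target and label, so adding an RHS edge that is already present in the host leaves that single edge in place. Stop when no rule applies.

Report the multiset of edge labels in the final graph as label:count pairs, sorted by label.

Answer: p:2 q:1

Derivation:
initial: |V|=7 |E|=5  E = 0-p->2 1-q->0 1-p->3 1-q->4 3-q->0
step 1: apply R1 at {0↦0, 1↦5, 2↦2, 3↦1}  → |V|=6 |E|=4  E = 0-p->2 1-p->3 1-q->4 3-q->0
step 2: apply R1 at {0↦0, 1↦6, 2↦2, 3↦3}  → |V|=5 |E|=3  E = 0-p->2 1-p->3 1-q->4
halt: no rule applies after step 2
NF edges: [(0, 2, 'p'), (1, 3, 'p'), (1, 4, 'q')]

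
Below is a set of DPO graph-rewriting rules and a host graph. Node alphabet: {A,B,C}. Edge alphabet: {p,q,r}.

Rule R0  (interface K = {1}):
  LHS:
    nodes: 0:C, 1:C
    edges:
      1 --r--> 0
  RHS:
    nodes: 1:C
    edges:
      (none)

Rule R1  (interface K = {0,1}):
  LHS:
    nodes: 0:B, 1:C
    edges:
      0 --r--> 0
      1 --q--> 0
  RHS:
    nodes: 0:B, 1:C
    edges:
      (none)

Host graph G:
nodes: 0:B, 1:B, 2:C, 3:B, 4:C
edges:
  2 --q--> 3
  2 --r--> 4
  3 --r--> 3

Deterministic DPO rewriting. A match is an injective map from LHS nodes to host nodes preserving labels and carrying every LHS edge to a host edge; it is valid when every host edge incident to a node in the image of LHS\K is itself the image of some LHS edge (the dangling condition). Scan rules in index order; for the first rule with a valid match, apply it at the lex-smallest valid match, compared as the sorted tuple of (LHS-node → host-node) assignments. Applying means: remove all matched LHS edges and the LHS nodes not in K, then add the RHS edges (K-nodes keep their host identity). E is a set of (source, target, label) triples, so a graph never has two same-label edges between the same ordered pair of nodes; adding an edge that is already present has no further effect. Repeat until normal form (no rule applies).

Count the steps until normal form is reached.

[0] host  ⇒  5 nodes, 3 edges  {2-q->3 2-r->4 3-r->3}
[1] R0 @ {0↦4, 1↦2}  ⇒  4 nodes, 2 edges  {2-q->3 3-r->3}
[2] R1 @ {0↦3, 1↦2}  ⇒  4 nodes, 0 edges  {∅}
halt: no rule applies after step 2

Answer: 2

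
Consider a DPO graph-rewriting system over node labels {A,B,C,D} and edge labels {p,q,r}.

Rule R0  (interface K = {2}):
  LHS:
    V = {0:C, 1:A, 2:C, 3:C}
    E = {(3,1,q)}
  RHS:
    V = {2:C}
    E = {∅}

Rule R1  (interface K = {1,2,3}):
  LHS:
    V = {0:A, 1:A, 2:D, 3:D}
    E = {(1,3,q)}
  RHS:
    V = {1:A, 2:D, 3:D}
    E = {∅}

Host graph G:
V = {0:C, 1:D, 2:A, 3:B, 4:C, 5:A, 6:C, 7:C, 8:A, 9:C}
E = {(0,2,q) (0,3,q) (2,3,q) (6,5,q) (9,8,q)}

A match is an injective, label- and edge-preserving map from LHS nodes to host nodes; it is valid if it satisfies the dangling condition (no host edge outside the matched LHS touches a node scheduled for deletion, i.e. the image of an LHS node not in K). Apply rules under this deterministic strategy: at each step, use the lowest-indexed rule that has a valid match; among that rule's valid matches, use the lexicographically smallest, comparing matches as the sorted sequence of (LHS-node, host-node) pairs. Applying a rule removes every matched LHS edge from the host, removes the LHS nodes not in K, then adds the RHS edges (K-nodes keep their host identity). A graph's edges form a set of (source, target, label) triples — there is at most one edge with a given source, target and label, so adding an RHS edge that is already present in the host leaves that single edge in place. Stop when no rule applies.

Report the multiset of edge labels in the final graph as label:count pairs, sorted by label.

[0] host  ⇒  10 nodes, 5 edges  {0-q->2 0-q->3 2-q->3 6-q->5 9-q->8}
[1] R0 @ {0↦4, 1↦5, 2↦0, 3↦6}  ⇒  7 nodes, 4 edges  {0-q->2 0-q->3 2-q->3 9-q->8}
[2] R0 @ {0↦7, 1↦8, 2↦0, 3↦9}  ⇒  4 nodes, 3 edges  {0-q->2 0-q->3 2-q->3}
halt: no rule applies after step 2
NF edges: [(0, 2, 'q'), (0, 3, 'q'), (2, 3, 'q')]

Answer: q:3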